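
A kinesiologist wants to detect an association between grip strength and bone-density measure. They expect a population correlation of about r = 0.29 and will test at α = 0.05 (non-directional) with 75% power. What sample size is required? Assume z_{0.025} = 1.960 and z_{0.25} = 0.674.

Fisher's z: C = ½·ln((1+r)/(1−r)) = ½·ln(1.8169) = 0.2986.
n = ((z_{α/2} + z_β)/C)² + 3.
(1.960 + 0.674) / 0.2986 = 2.634 / 0.2986 = 8.821.
n = 8.821² + 3 = 77.81 + 3 = 80.8.
Round up.

n = 81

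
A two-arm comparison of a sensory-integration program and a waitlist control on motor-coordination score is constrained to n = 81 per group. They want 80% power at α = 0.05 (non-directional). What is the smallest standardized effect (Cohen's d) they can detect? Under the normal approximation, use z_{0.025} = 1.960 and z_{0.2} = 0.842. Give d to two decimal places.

d_min ≈ 0.44

For two independent groups of n = 81 each: d_min = (z_{α/2} + z_β)·√(2/n).
z-sum = 1.960 + 0.842 = 2.802.
d_min = 2.802 × √(2/81) = 2.802 × 0.1571 = 0.440.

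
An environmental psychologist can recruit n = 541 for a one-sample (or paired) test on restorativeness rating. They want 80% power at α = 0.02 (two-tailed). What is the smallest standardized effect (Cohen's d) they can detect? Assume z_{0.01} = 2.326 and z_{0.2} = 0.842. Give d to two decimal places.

d_min ≈ 0.14

For a single sample (or paired design) of n = 541: d_min = (z_{α/2} + z_β)/√n.
z-sum = 2.326 + 0.842 = 3.168.
d_min = 3.168 / √541 = 3.168 / 23.259 = 0.136.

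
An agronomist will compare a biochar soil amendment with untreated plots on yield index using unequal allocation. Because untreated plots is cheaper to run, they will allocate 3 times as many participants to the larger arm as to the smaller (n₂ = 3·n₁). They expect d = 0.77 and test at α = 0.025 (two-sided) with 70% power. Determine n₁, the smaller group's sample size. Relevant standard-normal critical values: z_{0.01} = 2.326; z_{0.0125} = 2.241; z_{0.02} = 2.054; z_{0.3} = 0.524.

With allocation ratio k = n₂/n₁ = 3, Var(x̄₁−x̄₂) = σ²(1/n₁ + 1/(k·n₁)) = σ²·(k+1)/(k·n₁).
So n₁ = (1 + 1/k)·((z_{α/2} + z_β)/d)² = 1.333 × (2.765/0.77)².
n₁ = 1.333 × 12.89 = 17.2.
Round up: n₁ = 18, giving n₂ = 3 × 18 = 54.

n₁ = 18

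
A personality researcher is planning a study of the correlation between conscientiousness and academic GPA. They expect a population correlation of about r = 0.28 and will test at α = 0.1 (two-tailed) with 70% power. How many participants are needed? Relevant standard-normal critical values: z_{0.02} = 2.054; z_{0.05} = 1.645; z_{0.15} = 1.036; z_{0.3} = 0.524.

n = 60

Fisher's z: C = ½·ln((1+r)/(1−r)) = ½·ln(1.7778) = 0.2877.
n = ((z_{α/2} + z_β)/C)² + 3.
(1.645 + 0.524) / 0.2877 = 2.169 / 0.2877 = 7.539.
n = 7.539² + 3 = 56.84 + 3 = 59.8.
Round up.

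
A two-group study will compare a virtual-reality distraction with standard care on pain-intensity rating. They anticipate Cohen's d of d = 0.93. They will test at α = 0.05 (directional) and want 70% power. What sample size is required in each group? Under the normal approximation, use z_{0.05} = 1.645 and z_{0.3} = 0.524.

For two independent groups with equal n: n = 2·((z_{α} + z_β) / d)².
z_{α} + z_β = 1.645 + 0.524 = 2.169.
n = 2 × (2.169 / 0.93)² = 2 × 2.332² = 2 × 5.44 = 10.9.
Round up to the next whole participant.

n = 11 per group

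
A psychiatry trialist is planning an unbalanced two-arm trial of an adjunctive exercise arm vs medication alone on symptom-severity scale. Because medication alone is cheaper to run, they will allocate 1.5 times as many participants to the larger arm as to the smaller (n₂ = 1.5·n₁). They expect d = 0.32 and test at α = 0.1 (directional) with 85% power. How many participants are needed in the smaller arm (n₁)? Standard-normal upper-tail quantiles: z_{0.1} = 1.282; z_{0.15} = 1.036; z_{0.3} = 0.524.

n₁ = 88

With allocation ratio k = n₂/n₁ = 1.5, Var(x̄₁−x̄₂) = σ²(1/n₁ + 1/(k·n₁)) = σ²·(k+1)/(k·n₁).
So n₁ = (1 + 1/k)·((z_{α} + z_β)/d)² = 1.667 × (2.318/0.32)².
n₁ = 1.667 × 52.47 = 87.5.
Round up: n₁ = 88, giving n₂ = 1.5 × 88 = 132.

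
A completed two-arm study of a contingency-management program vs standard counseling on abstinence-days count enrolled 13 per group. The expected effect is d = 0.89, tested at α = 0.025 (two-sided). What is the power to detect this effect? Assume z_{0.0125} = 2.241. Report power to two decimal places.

For two equal groups, power = Φ(d·√(n/2) − z_{α/2}).
d·√(n/2) = 0.89 × √(13/2) = 0.89 × 2.550 = 2.269.
z_β = 2.269 − 2.241 = 0.028.
Power = Φ(0.028) = 0.511.

power ≈ 0.51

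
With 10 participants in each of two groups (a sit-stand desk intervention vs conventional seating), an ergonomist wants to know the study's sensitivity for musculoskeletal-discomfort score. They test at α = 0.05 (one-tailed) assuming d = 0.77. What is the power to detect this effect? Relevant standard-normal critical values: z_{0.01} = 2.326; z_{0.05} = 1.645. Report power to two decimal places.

power ≈ 0.53

For two equal groups, power = Φ(d·√(n/2) − z_{α}).
d·√(n/2) = 0.77 × √(10/2) = 0.77 × 2.236 = 1.722.
z_β = 1.722 − 1.645 = 0.077.
Power = Φ(0.077) = 0.531.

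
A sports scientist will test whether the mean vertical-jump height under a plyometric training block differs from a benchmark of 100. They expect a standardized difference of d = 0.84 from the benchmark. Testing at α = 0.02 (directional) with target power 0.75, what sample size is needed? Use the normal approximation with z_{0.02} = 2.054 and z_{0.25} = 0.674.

For a one-sample test: n = ((z_{α} + z_β) / d)².
z_{α} + z_β = 2.054 + 0.674 = 2.728.
n = (2.728 / 0.84)² = 3.248² = 10.55.
Round up.

n = 11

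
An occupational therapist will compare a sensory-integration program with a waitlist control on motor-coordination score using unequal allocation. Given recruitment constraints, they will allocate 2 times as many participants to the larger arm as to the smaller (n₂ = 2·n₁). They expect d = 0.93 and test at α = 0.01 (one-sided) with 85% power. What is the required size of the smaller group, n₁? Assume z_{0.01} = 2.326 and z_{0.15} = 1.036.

With allocation ratio k = n₂/n₁ = 2, Var(x̄₁−x̄₂) = σ²(1/n₁ + 1/(k·n₁)) = σ²·(k+1)/(k·n₁).
So n₁ = (1 + 1/k)·((z_{α} + z_β)/d)² = 1.500 × (3.362/0.93)².
n₁ = 1.500 × 13.07 = 19.6.
Round up: n₁ = 20, giving n₂ = 2 × 20 = 40.

n₁ = 20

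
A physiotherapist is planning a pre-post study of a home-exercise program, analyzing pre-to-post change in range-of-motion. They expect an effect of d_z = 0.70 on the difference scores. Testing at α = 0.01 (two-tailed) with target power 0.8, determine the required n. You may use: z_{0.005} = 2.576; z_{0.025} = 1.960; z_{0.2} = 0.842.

n = 24 pairs

For a paired (one-sample on differences) test: n = ((z_{α/2} + z_β) / d)².
z_{α/2} + z_β = 2.576 + 0.842 = 3.418.
n = (3.418 / 0.70)² = 4.883² = 23.84.
Round up.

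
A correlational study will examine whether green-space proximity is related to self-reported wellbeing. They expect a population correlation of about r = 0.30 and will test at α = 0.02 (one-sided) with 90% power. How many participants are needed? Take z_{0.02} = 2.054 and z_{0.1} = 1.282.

Fisher's z: C = ½·ln((1+r)/(1−r)) = ½·ln(1.8571) = 0.3095.
n = ((z_{α} + z_β)/C)² + 3.
(2.054 + 1.282) / 0.3095 = 3.336 / 0.3095 = 10.779.
n = 10.779² + 3 = 116.18 + 3 = 119.2.
Round up.

n = 120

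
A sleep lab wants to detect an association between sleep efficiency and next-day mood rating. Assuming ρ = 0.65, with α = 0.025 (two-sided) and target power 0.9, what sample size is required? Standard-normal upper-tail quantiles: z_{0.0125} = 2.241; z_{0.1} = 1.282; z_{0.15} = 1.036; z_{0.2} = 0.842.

n = 24

Fisher's z: C = ½·ln((1+r)/(1−r)) = ½·ln(4.7143) = 0.7753.
n = ((z_{α/2} + z_β)/C)² + 3.
(2.241 + 1.282) / 0.7753 = 3.523 / 0.7753 = 4.544.
n = 4.544² + 3 = 20.65 + 3 = 23.6.
Round up.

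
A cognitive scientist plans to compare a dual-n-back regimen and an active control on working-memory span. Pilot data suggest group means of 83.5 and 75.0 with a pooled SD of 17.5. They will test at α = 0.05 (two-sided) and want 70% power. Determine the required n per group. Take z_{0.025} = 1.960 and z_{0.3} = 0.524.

Cohen's d = |M₁ − M₂| / SD_pooled = |83.5 − 75.0| / 17.5 = 8.5 / 17.5 = 0.486.
For two independent groups with equal n: n = 2·((z_{α/2} + z_β) / d)².
z_{α/2} + z_β = 1.960 + 0.524 = 2.484.
n = 2 × (2.484 / 0.486)² = 2 × 5.111² = 2 × 26.12 = 52.2.
Round up to the next whole participant.

n = 53 per group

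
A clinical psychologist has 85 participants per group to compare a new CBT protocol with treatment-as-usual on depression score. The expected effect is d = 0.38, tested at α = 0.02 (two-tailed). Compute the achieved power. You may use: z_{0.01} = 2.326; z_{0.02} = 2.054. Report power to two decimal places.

power ≈ 0.56

For two equal groups, power = Φ(d·√(n/2) − z_{α/2}).
d·√(n/2) = 0.38 × √(85/2) = 0.38 × 6.519 = 2.477.
z_β = 2.477 − 2.326 = 0.151.
Power = Φ(0.151) = 0.560.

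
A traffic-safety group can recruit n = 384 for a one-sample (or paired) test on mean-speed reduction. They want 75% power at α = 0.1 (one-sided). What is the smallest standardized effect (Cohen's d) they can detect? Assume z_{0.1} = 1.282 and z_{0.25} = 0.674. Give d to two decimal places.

For a single sample (or paired design) of n = 384: d_min = (z_{α} + z_β)/√n.
z-sum = 1.282 + 0.674 = 1.956.
d_min = 1.956 / √384 = 1.956 / 19.596 = 0.100.

d_min ≈ 0.10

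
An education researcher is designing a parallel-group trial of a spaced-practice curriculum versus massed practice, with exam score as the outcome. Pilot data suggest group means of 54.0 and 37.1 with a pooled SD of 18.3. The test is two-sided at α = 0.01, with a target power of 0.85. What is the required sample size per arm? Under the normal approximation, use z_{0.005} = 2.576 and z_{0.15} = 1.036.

n = 31 per group

Cohen's d = |M₁ − M₂| / SD_pooled = |54.0 − 37.1| / 18.3 = 16.9 / 18.3 = 0.923.
For two independent groups with equal n: n = 2·((z_{α/2} + z_β) / d)².
z_{α/2} + z_β = 2.576 + 1.036 = 3.612.
n = 2 × (3.612 / 0.923)² = 2 × 3.913² = 2 × 15.31 = 30.6.
Round up to the next whole participant.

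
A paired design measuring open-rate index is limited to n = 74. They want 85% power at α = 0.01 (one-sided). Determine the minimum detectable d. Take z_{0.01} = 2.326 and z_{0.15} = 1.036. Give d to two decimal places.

d_min ≈ 0.39

For a single sample (or paired design) of n = 74: d_min = (z_{α} + z_β)/√n.
z-sum = 2.326 + 1.036 = 3.362.
d_min = 3.362 / √74 = 3.362 / 8.602 = 0.391.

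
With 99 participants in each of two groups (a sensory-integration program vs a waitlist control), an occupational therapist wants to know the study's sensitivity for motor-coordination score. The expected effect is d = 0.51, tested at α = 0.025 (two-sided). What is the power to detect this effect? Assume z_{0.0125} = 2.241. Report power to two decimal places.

For two equal groups, power = Φ(d·√(n/2) − z_{α/2}).
d·√(n/2) = 0.51 × √(99/2) = 0.51 × 7.036 = 3.588.
z_β = 3.588 − 2.241 = 1.347.
Power = Φ(1.347) = 0.911.

power ≈ 0.91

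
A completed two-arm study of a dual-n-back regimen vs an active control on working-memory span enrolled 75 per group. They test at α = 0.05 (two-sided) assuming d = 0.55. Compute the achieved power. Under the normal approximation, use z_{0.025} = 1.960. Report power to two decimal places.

power ≈ 0.92

For two equal groups, power = Φ(d·√(n/2) − z_{α/2}).
d·√(n/2) = 0.55 × √(75/2) = 0.55 × 6.124 = 3.368.
z_β = 3.368 − 1.960 = 1.408.
Power = Φ(1.408) = 0.920.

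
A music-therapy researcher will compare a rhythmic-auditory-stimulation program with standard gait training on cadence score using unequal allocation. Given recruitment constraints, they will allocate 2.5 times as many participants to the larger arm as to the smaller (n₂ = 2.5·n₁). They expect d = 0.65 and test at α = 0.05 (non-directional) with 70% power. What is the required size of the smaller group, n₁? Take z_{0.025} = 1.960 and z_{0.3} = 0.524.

With allocation ratio k = n₂/n₁ = 2.5, Var(x̄₁−x̄₂) = σ²(1/n₁ + 1/(k·n₁)) = σ²·(k+1)/(k·n₁).
So n₁ = (1 + 1/k)·((z_{α/2} + z_β)/d)² = 1.400 × (2.484/0.65)².
n₁ = 1.400 × 14.60 = 20.4.
Round up: n₁ = 21, giving n₂ = ⌈2.5 × 21⌉ = ⌈52.5⌉ = 53.

n₁ = 21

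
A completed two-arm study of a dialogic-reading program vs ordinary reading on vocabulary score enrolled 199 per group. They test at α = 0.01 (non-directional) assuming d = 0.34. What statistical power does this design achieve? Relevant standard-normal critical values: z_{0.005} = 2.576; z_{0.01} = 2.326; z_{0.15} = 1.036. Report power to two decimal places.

For two equal groups, power = Φ(d·√(n/2) − z_{α/2}).
d·√(n/2) = 0.34 × √(199/2) = 0.34 × 9.975 = 3.391.
z_β = 3.391 − 2.576 = 0.815.
Power = Φ(0.815) = 0.793.

power ≈ 0.79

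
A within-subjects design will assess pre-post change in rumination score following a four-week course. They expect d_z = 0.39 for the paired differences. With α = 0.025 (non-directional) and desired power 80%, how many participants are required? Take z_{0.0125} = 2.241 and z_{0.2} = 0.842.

For a paired (one-sample on differences) test: n = ((z_{α/2} + z_β) / d)².
z_{α/2} + z_β = 2.241 + 0.842 = 3.083.
n = (3.083 / 0.39)² = 7.905² = 62.49.
Round up.

n = 63 pairs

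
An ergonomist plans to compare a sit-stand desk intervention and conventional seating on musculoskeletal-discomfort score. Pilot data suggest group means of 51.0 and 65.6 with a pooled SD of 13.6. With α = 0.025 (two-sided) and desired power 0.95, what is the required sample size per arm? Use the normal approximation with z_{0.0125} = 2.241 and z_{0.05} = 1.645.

n = 27 per group

Cohen's d = |M₁ − M₂| / SD_pooled = |51.0 − 65.6| / 13.6 = 14.6 / 13.6 = 1.074.
For two independent groups with equal n: n = 2·((z_{α/2} + z_β) / d)².
z_{α/2} + z_β = 2.241 + 1.645 = 3.886.
n = 2 × (3.886 / 1.074)² = 2 × 3.618² = 2 × 13.09 = 26.2.
Round up to the next whole participant.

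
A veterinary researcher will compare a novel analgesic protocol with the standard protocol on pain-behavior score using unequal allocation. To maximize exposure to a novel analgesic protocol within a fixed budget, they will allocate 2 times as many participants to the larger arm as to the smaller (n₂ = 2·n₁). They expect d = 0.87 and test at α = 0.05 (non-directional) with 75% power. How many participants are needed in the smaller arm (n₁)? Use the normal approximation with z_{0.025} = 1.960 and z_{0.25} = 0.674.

n₁ = 14

With allocation ratio k = n₂/n₁ = 2, Var(x̄₁−x̄₂) = σ²(1/n₁ + 1/(k·n₁)) = σ²·(k+1)/(k·n₁).
So n₁ = (1 + 1/k)·((z_{α/2} + z_β)/d)² = 1.500 × (2.634/0.87)².
n₁ = 1.500 × 9.17 = 13.7.
Round up: n₁ = 14, giving n₂ = 2 × 14 = 28.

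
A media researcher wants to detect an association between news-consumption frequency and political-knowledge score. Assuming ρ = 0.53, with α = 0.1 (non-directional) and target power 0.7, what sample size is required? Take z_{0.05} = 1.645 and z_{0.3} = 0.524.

Fisher's z: C = ½·ln((1+r)/(1−r)) = ½·ln(3.2553) = 0.5901.
n = ((z_{α/2} + z_β)/C)² + 3.
(1.645 + 0.524) / 0.5901 = 2.169 / 0.5901 = 3.676.
n = 3.676² + 3 = 13.51 + 3 = 16.5.
Round up.

n = 17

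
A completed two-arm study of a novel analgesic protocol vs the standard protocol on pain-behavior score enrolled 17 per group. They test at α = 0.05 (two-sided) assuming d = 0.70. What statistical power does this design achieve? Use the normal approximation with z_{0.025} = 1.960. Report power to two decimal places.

For two equal groups, power = Φ(d·√(n/2) − z_{α/2}).
d·√(n/2) = 0.70 × √(17/2) = 0.70 × 2.915 = 2.041.
z_β = 2.041 − 1.960 = 0.081.
Power = Φ(0.081) = 0.532.

power ≈ 0.53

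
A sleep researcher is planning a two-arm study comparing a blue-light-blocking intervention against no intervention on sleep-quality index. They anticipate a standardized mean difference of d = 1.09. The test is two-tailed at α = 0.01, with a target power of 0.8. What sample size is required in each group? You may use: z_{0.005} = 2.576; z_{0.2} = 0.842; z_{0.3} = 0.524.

For two independent groups with equal n: n = 2·((z_{α/2} + z_β) / d)².
z_{α/2} + z_β = 2.576 + 0.842 = 3.418.
n = 2 × (3.418 / 1.09)² = 2 × 3.136² = 2 × 9.83 = 19.7.
Round up to the next whole participant.

n = 20 per group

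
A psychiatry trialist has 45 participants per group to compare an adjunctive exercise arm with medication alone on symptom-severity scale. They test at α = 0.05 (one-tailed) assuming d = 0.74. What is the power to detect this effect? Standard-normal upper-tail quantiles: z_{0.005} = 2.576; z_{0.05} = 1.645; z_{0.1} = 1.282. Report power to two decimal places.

power ≈ 0.97

For two equal groups, power = Φ(d·√(n/2) − z_{α}).
d·√(n/2) = 0.74 × √(45/2) = 0.74 × 4.743 = 3.510.
z_β = 3.510 − 1.645 = 1.865.
Power = Φ(1.865) = 0.969.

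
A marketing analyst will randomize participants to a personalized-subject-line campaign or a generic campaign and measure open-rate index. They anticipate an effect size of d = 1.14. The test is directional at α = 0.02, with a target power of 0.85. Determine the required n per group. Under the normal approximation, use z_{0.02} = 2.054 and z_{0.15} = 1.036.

For two independent groups with equal n: n = 2·((z_{α} + z_β) / d)².
z_{α} + z_β = 2.054 + 1.036 = 3.090.
n = 2 × (3.090 / 1.14)² = 2 × 2.711² = 2 × 7.35 = 14.7.
Round up to the next whole participant.

n = 15 per group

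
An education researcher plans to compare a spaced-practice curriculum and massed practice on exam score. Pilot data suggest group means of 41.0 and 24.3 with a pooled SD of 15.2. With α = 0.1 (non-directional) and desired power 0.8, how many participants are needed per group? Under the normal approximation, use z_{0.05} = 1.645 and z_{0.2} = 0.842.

n = 11 per group

Cohen's d = |M₁ − M₂| / SD_pooled = |41.0 − 24.3| / 15.2 = 16.7 / 15.2 = 1.099.
For two independent groups with equal n: n = 2·((z_{α/2} + z_β) / d)².
z_{α/2} + z_β = 1.645 + 0.842 = 2.487.
n = 2 × (2.487 / 1.099)² = 2 × 2.263² = 2 × 5.12 = 10.2.
Round up to the next whole participant.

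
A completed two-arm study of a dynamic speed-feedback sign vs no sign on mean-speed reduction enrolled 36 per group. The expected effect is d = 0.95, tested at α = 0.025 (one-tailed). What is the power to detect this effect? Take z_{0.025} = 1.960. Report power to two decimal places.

For two equal groups, power = Φ(d·√(n/2) − z_{α}).
d·√(n/2) = 0.95 × √(36/2) = 0.95 × 4.243 = 4.031.
z_β = 4.031 − 1.960 = 2.071.
Power = Φ(2.071) = 0.981.

power ≈ 0.98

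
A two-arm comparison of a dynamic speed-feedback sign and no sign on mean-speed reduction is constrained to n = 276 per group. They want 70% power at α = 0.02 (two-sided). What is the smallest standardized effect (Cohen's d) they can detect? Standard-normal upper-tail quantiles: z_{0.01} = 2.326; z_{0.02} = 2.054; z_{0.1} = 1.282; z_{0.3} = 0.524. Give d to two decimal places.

d_min ≈ 0.24

For two independent groups of n = 276 each: d_min = (z_{α/2} + z_β)·√(2/n).
z-sum = 2.326 + 0.524 = 2.850.
d_min = 2.850 × √(2/276) = 2.850 × 0.0851 = 0.243.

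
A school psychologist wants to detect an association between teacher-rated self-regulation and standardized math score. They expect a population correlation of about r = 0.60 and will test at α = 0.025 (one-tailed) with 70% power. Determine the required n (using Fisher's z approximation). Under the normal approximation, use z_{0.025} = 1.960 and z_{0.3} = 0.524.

n = 16

Fisher's z: C = ½·ln((1+r)/(1−r)) = ½·ln(4.0000) = 0.6931.
n = ((z_{α} + z_β)/C)² + 3.
(1.960 + 0.524) / 0.6931 = 2.484 / 0.6931 = 3.584.
n = 3.584² + 3 = 12.84 + 3 = 15.8.
Round up.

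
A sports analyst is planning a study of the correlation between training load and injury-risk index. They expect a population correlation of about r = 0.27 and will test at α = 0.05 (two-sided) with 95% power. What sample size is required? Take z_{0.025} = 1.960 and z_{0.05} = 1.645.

Fisher's z: C = ½·ln((1+r)/(1−r)) = ½·ln(1.7397) = 0.2769.
n = ((z_{α/2} + z_β)/C)² + 3.
(1.960 + 1.645) / 0.2769 = 3.605 / 0.2769 = 13.019.
n = 13.019² + 3 = 169.50 + 3 = 172.5.
Round up.

n = 173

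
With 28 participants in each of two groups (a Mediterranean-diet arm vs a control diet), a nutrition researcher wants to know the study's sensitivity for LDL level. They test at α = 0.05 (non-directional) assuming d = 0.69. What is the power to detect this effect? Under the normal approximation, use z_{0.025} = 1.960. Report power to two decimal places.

power ≈ 0.73

For two equal groups, power = Φ(d·√(n/2) − z_{α/2}).
d·√(n/2) = 0.69 × √(28/2) = 0.69 × 3.742 = 2.582.
z_β = 2.582 − 1.960 = 0.622.
Power = Φ(0.622) = 0.733.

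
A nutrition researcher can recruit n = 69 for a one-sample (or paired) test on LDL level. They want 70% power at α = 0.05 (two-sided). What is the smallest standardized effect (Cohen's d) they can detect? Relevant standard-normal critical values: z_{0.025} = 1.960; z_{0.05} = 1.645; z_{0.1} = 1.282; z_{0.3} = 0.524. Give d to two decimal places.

d_min ≈ 0.30

For a single sample (or paired design) of n = 69: d_min = (z_{α/2} + z_β)/√n.
z-sum = 1.960 + 0.524 = 2.484.
d_min = 2.484 / √69 = 2.484 / 8.307 = 0.299.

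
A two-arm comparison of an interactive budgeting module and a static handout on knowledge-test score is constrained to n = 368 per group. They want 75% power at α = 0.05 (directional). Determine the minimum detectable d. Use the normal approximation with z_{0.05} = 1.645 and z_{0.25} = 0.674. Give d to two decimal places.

For two independent groups of n = 368 each: d_min = (z_{α} + z_β)·√(2/n).
z-sum = 1.645 + 0.674 = 2.319.
d_min = 2.319 × √(2/368) = 2.319 × 0.0737 = 0.171.

d_min ≈ 0.17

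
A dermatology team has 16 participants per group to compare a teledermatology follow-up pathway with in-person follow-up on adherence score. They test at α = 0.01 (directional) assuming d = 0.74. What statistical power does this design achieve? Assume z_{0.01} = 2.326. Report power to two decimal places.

power ≈ 0.41

For two equal groups, power = Φ(d·√(n/2) − z_{α}).
d·√(n/2) = 0.74 × √(16/2) = 0.74 × 2.828 = 2.093.
z_β = 2.093 − 2.326 = -0.233.
Power = Φ(-0.233) = 0.408.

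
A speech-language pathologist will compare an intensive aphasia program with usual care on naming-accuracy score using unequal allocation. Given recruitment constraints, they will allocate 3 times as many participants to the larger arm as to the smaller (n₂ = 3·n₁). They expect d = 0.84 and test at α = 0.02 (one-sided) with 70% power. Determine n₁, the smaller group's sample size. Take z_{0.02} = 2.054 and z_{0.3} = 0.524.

With allocation ratio k = n₂/n₁ = 3, Var(x̄₁−x̄₂) = σ²(1/n₁ + 1/(k·n₁)) = σ²·(k+1)/(k·n₁).
So n₁ = (1 + 1/k)·((z_{α} + z_β)/d)² = 1.333 × (2.578/0.84)².
n₁ = 1.333 × 9.42 = 12.6.
Round up: n₁ = 13, giving n₂ = 3 × 13 = 39.

n₁ = 13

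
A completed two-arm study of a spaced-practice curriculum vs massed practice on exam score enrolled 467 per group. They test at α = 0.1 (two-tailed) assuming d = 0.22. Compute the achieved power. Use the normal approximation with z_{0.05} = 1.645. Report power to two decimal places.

For two equal groups, power = Φ(d·√(n/2) − z_{α/2}).
d·√(n/2) = 0.22 × √(467/2) = 0.22 × 15.281 = 3.362.
z_β = 3.362 − 1.645 = 1.717.
Power = Φ(1.717) = 0.957.

power ≈ 0.96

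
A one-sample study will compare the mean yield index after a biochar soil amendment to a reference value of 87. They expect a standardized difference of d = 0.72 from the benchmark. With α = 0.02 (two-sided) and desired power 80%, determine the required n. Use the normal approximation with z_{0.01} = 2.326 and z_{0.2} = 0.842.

For a one-sample test: n = ((z_{α/2} + z_β) / d)².
z_{α/2} + z_β = 2.326 + 0.842 = 3.168.
n = (3.168 / 0.72)² = 4.400² = 19.36.
Round up.

n = 20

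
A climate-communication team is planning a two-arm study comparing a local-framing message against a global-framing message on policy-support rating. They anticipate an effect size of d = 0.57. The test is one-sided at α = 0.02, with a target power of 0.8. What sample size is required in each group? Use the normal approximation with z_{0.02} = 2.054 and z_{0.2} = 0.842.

For two independent groups with equal n: n = 2·((z_{α} + z_β) / d)².
z_{α} + z_β = 2.054 + 0.842 = 2.896.
n = 2 × (2.896 / 0.57)² = 2 × 5.081² = 2 × 25.81 = 51.6.
Round up to the next whole participant.

n = 52 per group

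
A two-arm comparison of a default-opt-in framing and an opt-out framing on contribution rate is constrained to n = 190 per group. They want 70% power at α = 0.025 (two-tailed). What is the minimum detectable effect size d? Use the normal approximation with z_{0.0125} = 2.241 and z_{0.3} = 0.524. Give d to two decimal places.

For two independent groups of n = 190 each: d_min = (z_{α/2} + z_β)·√(2/n).
z-sum = 2.241 + 0.524 = 2.765.
d_min = 2.765 × √(2/190) = 2.765 × 0.1026 = 0.284.

d_min ≈ 0.28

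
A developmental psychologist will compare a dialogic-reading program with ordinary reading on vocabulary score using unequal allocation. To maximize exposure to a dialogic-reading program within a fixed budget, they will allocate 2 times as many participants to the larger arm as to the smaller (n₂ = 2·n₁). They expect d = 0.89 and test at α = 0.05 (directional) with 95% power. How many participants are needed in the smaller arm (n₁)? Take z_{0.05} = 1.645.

With allocation ratio k = n₂/n₁ = 2, Var(x̄₁−x̄₂) = σ²(1/n₁ + 1/(k·n₁)) = σ²·(k+1)/(k·n₁).
So n₁ = (1 + 1/k)·((z_{α} + z_β)/d)² = 1.500 × (3.290/0.89)².
n₁ = 1.500 × 13.67 = 20.5.
Round up: n₁ = 21, giving n₂ = 2 × 21 = 42.

n₁ = 21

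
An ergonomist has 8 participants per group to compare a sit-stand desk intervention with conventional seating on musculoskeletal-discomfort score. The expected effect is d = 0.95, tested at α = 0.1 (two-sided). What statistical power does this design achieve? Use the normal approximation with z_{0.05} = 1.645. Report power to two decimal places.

power ≈ 0.60

For two equal groups, power = Φ(d·√(n/2) − z_{α/2}).
d·√(n/2) = 0.95 × √(8/2) = 0.95 × 2.000 = 1.900.
z_β = 1.900 − 1.645 = 0.255.
Power = Φ(0.255) = 0.601.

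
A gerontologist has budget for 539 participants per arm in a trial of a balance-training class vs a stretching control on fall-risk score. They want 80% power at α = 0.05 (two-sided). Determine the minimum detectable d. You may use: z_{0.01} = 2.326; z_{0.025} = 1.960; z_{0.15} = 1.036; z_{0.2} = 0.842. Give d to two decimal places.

d_min ≈ 0.17

For two independent groups of n = 539 each: d_min = (z_{α/2} + z_β)·√(2/n).
z-sum = 1.960 + 0.842 = 2.802.
d_min = 2.802 × √(2/539) = 2.802 × 0.0609 = 0.171.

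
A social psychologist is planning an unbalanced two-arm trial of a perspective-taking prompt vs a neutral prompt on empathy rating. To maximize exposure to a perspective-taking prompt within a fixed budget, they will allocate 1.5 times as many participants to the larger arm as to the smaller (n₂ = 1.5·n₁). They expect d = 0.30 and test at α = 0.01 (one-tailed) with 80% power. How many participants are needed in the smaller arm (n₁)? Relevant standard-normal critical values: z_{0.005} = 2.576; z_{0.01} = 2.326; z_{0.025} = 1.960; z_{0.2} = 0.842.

n₁ = 186

With allocation ratio k = n₂/n₁ = 1.5, Var(x̄₁−x̄₂) = σ²(1/n₁ + 1/(k·n₁)) = σ²·(k+1)/(k·n₁).
So n₁ = (1 + 1/k)·((z_{α} + z_β)/d)² = 1.667 × (3.168/0.30)².
n₁ = 1.667 × 111.51 = 185.9.
Round up: n₁ = 186, giving n₂ = 1.5 × 186 = 279.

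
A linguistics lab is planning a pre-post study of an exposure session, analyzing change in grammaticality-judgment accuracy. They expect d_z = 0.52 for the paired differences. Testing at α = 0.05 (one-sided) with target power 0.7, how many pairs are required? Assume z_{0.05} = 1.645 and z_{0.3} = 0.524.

n = 18 pairs

For a paired (one-sample on differences) test: n = ((z_{α} + z_β) / d)².
z_{α} + z_β = 1.645 + 0.524 = 2.169.
n = (2.169 / 0.52)² = 4.171² = 17.40.
Round up.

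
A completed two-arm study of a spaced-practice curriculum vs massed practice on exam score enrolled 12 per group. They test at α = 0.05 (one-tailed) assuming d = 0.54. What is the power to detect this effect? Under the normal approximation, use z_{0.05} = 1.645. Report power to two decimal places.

power ≈ 0.37

For two equal groups, power = Φ(d·√(n/2) − z_{α}).
d·√(n/2) = 0.54 × √(12/2) = 0.54 × 2.449 = 1.323.
z_β = 1.323 − 1.645 = -0.322.
Power = Φ(-0.322) = 0.374.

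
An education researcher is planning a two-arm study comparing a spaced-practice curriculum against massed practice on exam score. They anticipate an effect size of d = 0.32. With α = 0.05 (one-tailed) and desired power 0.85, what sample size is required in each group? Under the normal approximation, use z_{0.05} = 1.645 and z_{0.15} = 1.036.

For two independent groups with equal n: n = 2·((z_{α} + z_β) / d)².
z_{α} + z_β = 1.645 + 1.036 = 2.681.
n = 2 × (2.681 / 0.32)² = 2 × 8.378² = 2 × 70.19 = 140.4.
Round up to the next whole participant.

n = 141 per group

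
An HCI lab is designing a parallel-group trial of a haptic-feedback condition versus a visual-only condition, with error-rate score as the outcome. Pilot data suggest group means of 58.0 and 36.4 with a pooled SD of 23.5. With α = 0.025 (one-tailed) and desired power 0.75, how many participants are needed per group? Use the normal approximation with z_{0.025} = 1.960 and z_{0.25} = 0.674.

n = 17 per group

Cohen's d = |M₁ − M₂| / SD_pooled = |58.0 − 36.4| / 23.5 = 21.6 / 23.5 = 0.919.
For two independent groups with equal n: n = 2·((z_{α} + z_β) / d)².
z_{α} + z_β = 1.960 + 0.674 = 2.634.
n = 2 × (2.634 / 0.919)² = 2 × 2.866² = 2 × 8.21 = 16.4.
Round up to the next whole participant.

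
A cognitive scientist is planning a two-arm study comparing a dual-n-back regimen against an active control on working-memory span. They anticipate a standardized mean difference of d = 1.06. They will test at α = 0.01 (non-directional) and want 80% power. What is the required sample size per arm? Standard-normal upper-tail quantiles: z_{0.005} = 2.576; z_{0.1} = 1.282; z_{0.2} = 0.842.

n = 21 per group

For two independent groups with equal n: n = 2·((z_{α/2} + z_β) / d)².
z_{α/2} + z_β = 2.576 + 0.842 = 3.418.
n = 2 × (3.418 / 1.06)² = 2 × 3.225² = 2 × 10.40 = 20.8.
Round up to the next whole participant.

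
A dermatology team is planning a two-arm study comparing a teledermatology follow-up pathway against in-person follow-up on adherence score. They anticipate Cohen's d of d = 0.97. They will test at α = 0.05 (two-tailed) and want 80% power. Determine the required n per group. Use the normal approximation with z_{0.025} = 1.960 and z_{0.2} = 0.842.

For two independent groups with equal n: n = 2·((z_{α/2} + z_β) / d)².
z_{α/2} + z_β = 1.960 + 0.842 = 2.802.
n = 2 × (2.802 / 0.97)² = 2 × 2.889² = 2 × 8.34 = 16.7.
Round up to the next whole participant.

n = 17 per group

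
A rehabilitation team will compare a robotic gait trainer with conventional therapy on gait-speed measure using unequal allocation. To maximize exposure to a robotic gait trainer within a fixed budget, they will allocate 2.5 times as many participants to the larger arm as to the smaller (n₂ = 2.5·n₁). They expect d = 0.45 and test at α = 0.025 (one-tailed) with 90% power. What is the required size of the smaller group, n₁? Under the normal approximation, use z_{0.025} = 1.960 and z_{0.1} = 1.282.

n₁ = 73

With allocation ratio k = n₂/n₁ = 2.5, Var(x̄₁−x̄₂) = σ²(1/n₁ + 1/(k·n₁)) = σ²·(k+1)/(k·n₁).
So n₁ = (1 + 1/k)·((z_{α} + z_β)/d)² = 1.400 × (3.242/0.45)².
n₁ = 1.400 × 51.90 = 72.7.
Round up: n₁ = 73, giving n₂ = ⌈2.5 × 73⌉ = ⌈182.5⌉ = 183.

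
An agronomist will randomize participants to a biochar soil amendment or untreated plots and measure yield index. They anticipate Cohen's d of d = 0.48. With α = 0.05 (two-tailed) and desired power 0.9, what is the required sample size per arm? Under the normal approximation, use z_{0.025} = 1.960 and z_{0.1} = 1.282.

For two independent groups with equal n: n = 2·((z_{α/2} + z_β) / d)².
z_{α/2} + z_β = 1.960 + 1.282 = 3.242.
n = 2 × (3.242 / 0.48)² = 2 × 6.754² = 2 × 45.62 = 91.2.
Round up to the next whole participant.

n = 92 per group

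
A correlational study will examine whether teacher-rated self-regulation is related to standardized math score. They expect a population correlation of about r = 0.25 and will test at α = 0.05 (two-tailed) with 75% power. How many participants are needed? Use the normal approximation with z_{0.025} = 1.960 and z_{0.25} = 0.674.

Fisher's z: C = ½·ln((1+r)/(1−r)) = ½·ln(1.6667) = 0.2554.
n = ((z_{α/2} + z_β)/C)² + 3.
(1.960 + 0.674) / 0.2554 = 2.634 / 0.2554 = 10.313.
n = 10.313² + 3 = 106.36 + 3 = 109.4.
Round up.

n = 110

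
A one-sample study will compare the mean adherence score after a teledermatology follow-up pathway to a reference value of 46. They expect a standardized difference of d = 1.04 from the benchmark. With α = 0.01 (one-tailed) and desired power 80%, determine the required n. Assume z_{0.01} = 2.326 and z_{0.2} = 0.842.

n = 10

For a one-sample test: n = ((z_{α} + z_β) / d)².
z_{α} + z_β = 2.326 + 0.842 = 3.168.
n = (3.168 / 1.04)² = 3.046² = 9.28.
Round up.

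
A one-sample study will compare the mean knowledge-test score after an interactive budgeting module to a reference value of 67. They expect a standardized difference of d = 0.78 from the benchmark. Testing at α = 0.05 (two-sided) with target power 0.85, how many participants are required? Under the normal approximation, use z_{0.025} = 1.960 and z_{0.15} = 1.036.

For a one-sample test: n = ((z_{α/2} + z_β) / d)².
z_{α/2} + z_β = 1.960 + 1.036 = 2.996.
n = (2.996 / 0.78)² = 3.841² = 14.75.
Round up.

n = 15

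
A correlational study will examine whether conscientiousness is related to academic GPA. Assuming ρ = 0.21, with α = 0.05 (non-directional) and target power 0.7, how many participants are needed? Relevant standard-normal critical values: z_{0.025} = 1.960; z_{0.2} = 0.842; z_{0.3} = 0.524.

Fisher's z: C = ½·ln((1+r)/(1−r)) = ½·ln(1.5316) = 0.2132.
n = ((z_{α/2} + z_β)/C)² + 3.
(1.960 + 0.524) / 0.2132 = 2.484 / 0.2132 = 11.651.
n = 11.651² + 3 = 135.75 + 3 = 138.7.
Round up.

n = 139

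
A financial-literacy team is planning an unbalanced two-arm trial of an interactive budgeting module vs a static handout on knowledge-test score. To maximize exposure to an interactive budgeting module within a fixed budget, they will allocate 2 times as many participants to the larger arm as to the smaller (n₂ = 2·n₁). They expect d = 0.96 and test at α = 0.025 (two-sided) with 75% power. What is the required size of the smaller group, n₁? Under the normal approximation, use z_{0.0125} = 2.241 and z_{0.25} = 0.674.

With allocation ratio k = n₂/n₁ = 2, Var(x̄₁−x̄₂) = σ²(1/n₁ + 1/(k·n₁)) = σ²·(k+1)/(k·n₁).
So n₁ = (1 + 1/k)·((z_{α/2} + z_β)/d)² = 1.500 × (2.915/0.96)².
n₁ = 1.500 × 9.22 = 13.8.
Round up: n₁ = 14, giving n₂ = 2 × 14 = 28.

n₁ = 14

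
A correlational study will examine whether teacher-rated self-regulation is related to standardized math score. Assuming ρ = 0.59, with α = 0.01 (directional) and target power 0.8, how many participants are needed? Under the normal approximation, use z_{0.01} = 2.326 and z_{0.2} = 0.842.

Fisher's z: C = ½·ln((1+r)/(1−r)) = ½·ln(3.8780) = 0.6777.
n = ((z_{α} + z_β)/C)² + 3.
(2.326 + 0.842) / 0.6777 = 3.168 / 0.6777 = 4.675.
n = 4.675² + 3 = 21.85 + 3 = 24.9.
Round up.

n = 25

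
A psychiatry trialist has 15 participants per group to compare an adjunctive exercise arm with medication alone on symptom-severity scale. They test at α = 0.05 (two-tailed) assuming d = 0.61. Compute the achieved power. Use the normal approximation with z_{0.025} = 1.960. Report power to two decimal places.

For two equal groups, power = Φ(d·√(n/2) − z_{α/2}).
d·√(n/2) = 0.61 × √(15/2) = 0.61 × 2.739 = 1.671.
z_β = 1.671 − 1.960 = -0.289.
Power = Φ(-0.289) = 0.386.

power ≈ 0.39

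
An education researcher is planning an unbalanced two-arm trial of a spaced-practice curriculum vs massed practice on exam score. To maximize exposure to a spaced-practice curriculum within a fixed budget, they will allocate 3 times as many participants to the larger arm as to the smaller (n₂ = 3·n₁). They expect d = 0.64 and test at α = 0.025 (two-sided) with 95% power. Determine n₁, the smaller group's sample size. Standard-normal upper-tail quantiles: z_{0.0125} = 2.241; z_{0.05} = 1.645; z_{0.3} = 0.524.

n₁ = 50

With allocation ratio k = n₂/n₁ = 3, Var(x̄₁−x̄₂) = σ²(1/n₁ + 1/(k·n₁)) = σ²·(k+1)/(k·n₁).
So n₁ = (1 + 1/k)·((z_{α/2} + z_β)/d)² = 1.333 × (3.886/0.64)².
n₁ = 1.333 × 36.87 = 49.2.
Round up: n₁ = 50, giving n₂ = 3 × 50 = 150.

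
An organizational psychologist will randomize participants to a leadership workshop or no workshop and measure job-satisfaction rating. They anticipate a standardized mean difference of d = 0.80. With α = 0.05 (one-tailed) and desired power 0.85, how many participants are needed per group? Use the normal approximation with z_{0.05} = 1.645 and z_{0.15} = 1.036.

n = 23 per group

For two independent groups with equal n: n = 2·((z_{α} + z_β) / d)².
z_{α} + z_β = 1.645 + 1.036 = 2.681.
n = 2 × (2.681 / 0.80)² = 2 × 3.351² = 2 × 11.23 = 22.5.
Round up to the next whole participant.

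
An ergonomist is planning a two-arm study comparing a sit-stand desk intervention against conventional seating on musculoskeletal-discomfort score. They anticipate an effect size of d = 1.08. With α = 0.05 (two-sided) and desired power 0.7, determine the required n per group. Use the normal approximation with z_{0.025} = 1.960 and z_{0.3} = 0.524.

n = 11 per group

For two independent groups with equal n: n = 2·((z_{α/2} + z_β) / d)².
z_{α/2} + z_β = 1.960 + 0.524 = 2.484.
n = 2 × (2.484 / 1.08)² = 2 × 2.300² = 2 × 5.29 = 10.6.
Round up to the next whole participant.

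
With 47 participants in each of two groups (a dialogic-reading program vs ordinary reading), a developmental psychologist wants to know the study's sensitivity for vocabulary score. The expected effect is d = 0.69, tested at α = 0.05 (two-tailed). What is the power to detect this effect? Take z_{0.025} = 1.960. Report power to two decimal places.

power ≈ 0.92

For two equal groups, power = Φ(d·√(n/2) − z_{α/2}).
d·√(n/2) = 0.69 × √(47/2) = 0.69 × 4.848 = 3.345.
z_β = 3.345 − 1.960 = 1.385.
Power = Φ(1.385) = 0.917.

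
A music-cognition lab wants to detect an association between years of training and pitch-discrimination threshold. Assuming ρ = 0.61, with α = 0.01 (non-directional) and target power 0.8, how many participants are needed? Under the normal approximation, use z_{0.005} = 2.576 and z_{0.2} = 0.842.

n = 27

Fisher's z: C = ½·ln((1+r)/(1−r)) = ½·ln(4.1282) = 0.7089.
n = ((z_{α/2} + z_β)/C)² + 3.
(2.576 + 0.842) / 0.7089 = 3.418 / 0.7089 = 4.822.
n = 4.822² + 3 = 23.25 + 3 = 26.2.
Round up.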